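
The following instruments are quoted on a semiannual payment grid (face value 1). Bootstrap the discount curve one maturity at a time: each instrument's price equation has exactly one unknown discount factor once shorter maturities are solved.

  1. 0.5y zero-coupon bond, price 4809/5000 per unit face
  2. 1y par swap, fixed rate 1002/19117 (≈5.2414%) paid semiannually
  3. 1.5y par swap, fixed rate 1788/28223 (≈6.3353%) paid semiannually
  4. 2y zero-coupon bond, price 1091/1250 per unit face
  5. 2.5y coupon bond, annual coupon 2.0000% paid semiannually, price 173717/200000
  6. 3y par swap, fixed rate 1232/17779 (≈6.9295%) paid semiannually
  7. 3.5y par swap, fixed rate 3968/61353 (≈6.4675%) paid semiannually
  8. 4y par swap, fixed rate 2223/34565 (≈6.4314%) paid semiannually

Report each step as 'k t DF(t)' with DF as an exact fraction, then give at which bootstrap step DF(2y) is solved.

1 1/2 4809/5000
2 1 9499/10000
3 3/2 4553/5000
4 2 1091/1250
5 5/2 4117/5000
6 3 1019/1250
7 7/2 501/625
8 4 7777/10000
DF(2y) is solved at step 4

step 1 [0.5y] zero: DF = P = 4809/5000 ≈ 0.961800
step 2 [1y] swap r/2=501/19117: DF=(1 − 501/19117·(0.961800))/(1+501/19117) = 9499/10000 ≈ 0.949900
step 3 [1.5y] swap r/2=894/28223: DF=(1 − 894/28223·(0.961800+0.949900))/(1+894/28223) = 4553/5000 ≈ 0.910600
step 4 [2y] zero: DF = P = 1091/1250 ≈ 0.872800
step 5 [2.5y] bond c/2=1/100: DF=(173717/200000 − 1/100·(0.961800+0.949900+0.910600+0.872800))/(1+1/100) = 4117/5000 ≈ 0.823400
step 6 [3y] swap r/2=616/17779: DF=(1 − 616/17779·(0.961800+0.949900+0.910600+0.872800+0.823400))/(1+616/17779) = 1019/1250 ≈ 0.815200
step 7 [3.5y] swap r/2=1984/61353: DF=(1 − 1984/61353·(0.961800+0.949900+0.910600+0.872800+0.823400+0.815200))/(1+1984/61353) = 501/625 ≈ 0.801600
step 8 [4y] swap r/2=2223/69130: DF=(1 − 2223/69130·(0.961800+0.949900+0.910600+0.872800+0.823400+0.815200+0.801600))/(1+2223/69130) = 7777/10000 ≈ 0.777700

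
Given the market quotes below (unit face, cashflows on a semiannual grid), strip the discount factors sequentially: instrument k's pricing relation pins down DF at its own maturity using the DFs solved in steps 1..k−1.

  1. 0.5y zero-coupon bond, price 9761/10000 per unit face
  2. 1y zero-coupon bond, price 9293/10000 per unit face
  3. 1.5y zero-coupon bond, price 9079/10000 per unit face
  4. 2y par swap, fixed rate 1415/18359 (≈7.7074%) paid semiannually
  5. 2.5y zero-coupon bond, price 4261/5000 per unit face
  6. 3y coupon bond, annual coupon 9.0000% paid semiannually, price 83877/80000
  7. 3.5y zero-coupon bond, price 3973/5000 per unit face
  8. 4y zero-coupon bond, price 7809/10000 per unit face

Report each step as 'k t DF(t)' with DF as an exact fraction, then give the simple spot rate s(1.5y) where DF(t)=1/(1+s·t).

1 1/2 9761/10000
2 1 9293/10000
3 3/2 9079/10000
4 2 1717/2000
5 5/2 4261/5000
6 3 1617/2000
7 7/2 3973/5000
8 4 7809/10000
s(1.5y) = (1/(9079/10000) − 1)/(3/2) = 614/9079 ≈ 6.7629%

step 1 [0.5y] zero: DF = P = 9761/10000 ≈ 0.976100
step 2 [1y] zero: DF = P = 9293/10000 ≈ 0.929300
step 3 [1.5y] zero: DF = P = 9079/10000 ≈ 0.907900
step 4 [2y] swap r/2=1415/36718: DF=(1 − 1415/36718·(0.976100+0.929300+0.907900))/(1+1415/36718) = 1717/2000 ≈ 0.858500
step 5 [2.5y] zero: DF = P = 4261/5000 ≈ 0.852200
step 6 [3y] bond c/2=9/200: DF=(83877/80000 − 9/200·(0.976100+0.929300+0.907900+0.858500+0.852200))/(1+9/200) = 1617/2000 ≈ 0.808500
step 7 [3.5y] zero: DF = P = 3973/5000 ≈ 0.794600
step 8 [4y] zero: DF = P = 7809/10000 ≈ 0.780900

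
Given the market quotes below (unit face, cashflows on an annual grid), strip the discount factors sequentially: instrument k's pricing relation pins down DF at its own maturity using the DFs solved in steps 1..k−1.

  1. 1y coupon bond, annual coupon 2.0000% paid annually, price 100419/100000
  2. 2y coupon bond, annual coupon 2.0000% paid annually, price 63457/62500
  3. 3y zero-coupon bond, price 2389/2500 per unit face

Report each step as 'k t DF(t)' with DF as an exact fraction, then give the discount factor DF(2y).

1 1 1969/2000
2 2 9761/10000
3 3 2389/2500
DF(2y) = 9761/10000 ≈ 0.976100

step 1 [1y] bond c/1=1/50: DF=(100419/100000 − 1/50·(0))/(1+1/50) = 1969/2000 ≈ 0.984500
step 2 [2y] bond c/1=1/50: DF=(63457/62500 − 1/50·(0.984500))/(1+1/50) = 9761/10000 ≈ 0.976100
step 3 [3y] zero: DF = P = 2389/2500 ≈ 0.955600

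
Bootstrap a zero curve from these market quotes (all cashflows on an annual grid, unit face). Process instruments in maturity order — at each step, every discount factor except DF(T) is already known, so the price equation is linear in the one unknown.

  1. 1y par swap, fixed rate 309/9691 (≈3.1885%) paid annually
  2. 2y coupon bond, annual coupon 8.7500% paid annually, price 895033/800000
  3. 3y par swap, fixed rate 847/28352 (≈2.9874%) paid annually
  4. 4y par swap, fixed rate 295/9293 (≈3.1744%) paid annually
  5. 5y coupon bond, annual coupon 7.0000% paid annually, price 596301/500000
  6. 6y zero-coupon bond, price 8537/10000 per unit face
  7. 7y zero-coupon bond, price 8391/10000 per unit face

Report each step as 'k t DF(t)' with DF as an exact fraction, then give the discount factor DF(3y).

step 1 [1y] swap r/1=309/9691: DF=(1 − 309/9691·(0))/(1+309/9691) = 9691/10000 ≈ 0.969100
step 2 [2y] bond c/1=7/80: DF=(895033/800000 − 7/80·(0.969100))/(1+7/80) = 2377/2500 ≈ 0.950800
step 3 [3y] swap r/1=847/28352: DF=(1 − 847/28352·(0.969100+0.950800))/(1+847/28352) = 9153/10000 ≈ 0.915300
step 4 [4y] swap r/1=295/9293: DF=(1 − 295/9293·(0.969100+0.950800+0.915300))/(1+295/9293) = 441/500 ≈ 0.882000
step 5 [5y] bond c/1=7/100: DF=(596301/500000 − 7/100·(0.969100+0.950800+0.915300+0.882000))/(1+7/100) = 4357/5000 ≈ 0.871400
step 6 [6y] zero: DF = P = 8537/10000 ≈ 0.853700
step 7 [7y] zero: DF = P = 8391/10000 ≈ 0.839100

1 1 9691/10000
2 2 2377/2500
3 3 9153/10000
4 4 441/500
5 5 4357/5000
6 6 8537/10000
7 7 8391/10000
DF(3y) = 9153/10000 ≈ 0.915300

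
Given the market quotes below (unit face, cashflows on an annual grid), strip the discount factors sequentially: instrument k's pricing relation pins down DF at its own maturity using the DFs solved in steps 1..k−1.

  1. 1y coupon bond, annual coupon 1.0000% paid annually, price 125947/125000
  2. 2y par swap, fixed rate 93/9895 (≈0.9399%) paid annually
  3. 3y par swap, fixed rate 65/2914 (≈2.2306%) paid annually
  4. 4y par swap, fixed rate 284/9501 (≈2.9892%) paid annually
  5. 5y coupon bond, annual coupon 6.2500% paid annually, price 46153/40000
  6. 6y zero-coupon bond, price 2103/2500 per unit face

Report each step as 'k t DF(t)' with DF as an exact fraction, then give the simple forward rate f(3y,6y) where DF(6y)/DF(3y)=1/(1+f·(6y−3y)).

1 1 1247/1250
2 2 4907/5000
3 3 187/200
4 4 554/625
5 5 539/625
6 6 2103/2500
f(3y,6y) = ((187/200)/(2103/2500) − 1)/(3) = 469/12618 ≈ 3.7169%

step 1 [1y] bond c/1=1/100: DF=(125947/125000 − 1/100·(0))/(1+1/100) = 1247/1250 ≈ 0.997600
step 2 [2y] swap r/1=93/9895: DF=(1 − 93/9895·(0.997600))/(1+93/9895) = 4907/5000 ≈ 0.981400
step 3 [3y] swap r/1=65/2914: DF=(1 − 65/2914·(0.997600+0.981400))/(1+65/2914) = 187/200 ≈ 0.935000
step 4 [4y] swap r/1=284/9501: DF=(1 − 284/9501·(0.997600+0.981400+0.935000))/(1+284/9501) = 554/625 ≈ 0.886400
step 5 [5y] bond c/1=1/16: DF=(46153/40000 − 1/16·(0.997600+0.981400+0.935000+0.886400))/(1+1/16) = 539/625 ≈ 0.862400
step 6 [6y] zero: DF = P = 2103/2500 ≈ 0.841200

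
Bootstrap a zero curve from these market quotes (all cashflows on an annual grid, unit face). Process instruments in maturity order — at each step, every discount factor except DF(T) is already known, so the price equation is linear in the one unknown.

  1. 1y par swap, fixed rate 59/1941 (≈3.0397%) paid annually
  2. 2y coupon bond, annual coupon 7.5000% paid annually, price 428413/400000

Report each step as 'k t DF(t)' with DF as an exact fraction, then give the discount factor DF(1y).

step 1 [1y] swap r/1=59/1941: DF=(1 − 59/1941·(0))/(1+59/1941) = 1941/2000 ≈ 0.970500
step 2 [2y] bond c/1=3/40: DF=(428413/400000 − 3/40·(0.970500))/(1+3/40) = 4643/5000 ≈ 0.928600

1 1 1941/2000
2 2 4643/5000
DF(1y) = 1941/2000 ≈ 0.970500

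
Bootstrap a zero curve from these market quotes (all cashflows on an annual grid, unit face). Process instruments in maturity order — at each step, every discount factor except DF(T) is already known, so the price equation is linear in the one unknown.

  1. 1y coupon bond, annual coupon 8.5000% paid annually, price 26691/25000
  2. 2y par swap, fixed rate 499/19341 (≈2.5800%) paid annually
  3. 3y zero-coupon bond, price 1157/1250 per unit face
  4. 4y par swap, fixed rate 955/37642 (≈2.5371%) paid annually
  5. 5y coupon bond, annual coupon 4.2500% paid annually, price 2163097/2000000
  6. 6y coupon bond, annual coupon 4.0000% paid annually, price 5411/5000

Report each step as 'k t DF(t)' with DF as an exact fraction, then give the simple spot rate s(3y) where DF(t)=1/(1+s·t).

step 1 [1y] bond c/1=17/200: DF=(26691/25000 − 17/200·(0))/(1+17/200) = 123/125 ≈ 0.984000
step 2 [2y] swap r/1=499/19341: DF=(1 − 499/19341·(0.984000))/(1+499/19341) = 9501/10000 ≈ 0.950100
step 3 [3y] zero: DF = P = 1157/1250 ≈ 0.925600
step 4 [4y] swap r/1=955/37642: DF=(1 − 955/37642·(0.984000+0.950100+0.925600))/(1+955/37642) = 1809/2000 ≈ 0.904500
step 5 [5y] bond c/1=17/400: DF=(2163097/2000000 − 17/400·(0.984000+0.950100+0.925600+0.904500))/(1+17/400) = 221/250 ≈ 0.884000
step 6 [6y] bond c/1=1/25: DF=(5411/5000 − 1/25·(0.984000+0.950100+0.925600+0.904500+0.884000))/(1+1/25) = 4309/5000 ≈ 0.861800

1 1 123/125
2 2 9501/10000
3 3 1157/1250
4 4 1809/2000
5 5 221/250
6 6 4309/5000
s(3y) = (1/(1157/1250) − 1)/(3) = 31/1157 ≈ 2.6793%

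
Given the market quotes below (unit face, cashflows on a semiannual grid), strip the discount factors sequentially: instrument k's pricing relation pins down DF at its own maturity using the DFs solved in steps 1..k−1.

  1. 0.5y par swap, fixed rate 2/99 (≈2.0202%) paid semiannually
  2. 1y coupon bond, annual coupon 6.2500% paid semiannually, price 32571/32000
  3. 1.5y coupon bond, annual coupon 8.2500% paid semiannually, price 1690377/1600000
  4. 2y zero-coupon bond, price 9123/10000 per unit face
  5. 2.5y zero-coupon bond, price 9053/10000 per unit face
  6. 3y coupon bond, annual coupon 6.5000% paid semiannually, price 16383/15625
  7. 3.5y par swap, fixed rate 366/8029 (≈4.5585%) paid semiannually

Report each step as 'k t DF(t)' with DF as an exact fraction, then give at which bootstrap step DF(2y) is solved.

1 1/2 99/100
2 1 957/1000
3 3/2 15/16
4 2 9123/10000
5 5/2 9053/10000
6 3 347/400
7 7/2 1067/1250
DF(2y) is solved at step 4

step 1 [0.5y] swap r/2=1/99: DF=(1 − 1/99·(0))/(1+1/99) = 99/100 ≈ 0.990000
step 2 [1y] bond c/2=1/32: DF=(32571/32000 − 1/32·(0.990000))/(1+1/32) = 957/1000 ≈ 0.957000
step 3 [1.5y] bond c/2=33/800: DF=(1690377/1600000 − 33/800·(0.990000+0.957000))/(1+33/800) = 15/16 ≈ 0.937500
step 4 [2y] zero: DF = P = 9123/10000 ≈ 0.912300
step 5 [2.5y] zero: DF = P = 9053/10000 ≈ 0.905300
step 6 [3y] bond c/2=13/400: DF=(16383/15625 − 13/400·(0.990000+0.957000+0.937500+0.912300+0.905300))/(1+13/400) = 347/400 ≈ 0.867500
step 7 [3.5y] swap r/2=183/8029: DF=(1 − 183/8029·(0.990000+0.957000+0.937500+0.912300+0.905300+0.867500))/(1+183/8029) = 1067/1250 ≈ 0.853600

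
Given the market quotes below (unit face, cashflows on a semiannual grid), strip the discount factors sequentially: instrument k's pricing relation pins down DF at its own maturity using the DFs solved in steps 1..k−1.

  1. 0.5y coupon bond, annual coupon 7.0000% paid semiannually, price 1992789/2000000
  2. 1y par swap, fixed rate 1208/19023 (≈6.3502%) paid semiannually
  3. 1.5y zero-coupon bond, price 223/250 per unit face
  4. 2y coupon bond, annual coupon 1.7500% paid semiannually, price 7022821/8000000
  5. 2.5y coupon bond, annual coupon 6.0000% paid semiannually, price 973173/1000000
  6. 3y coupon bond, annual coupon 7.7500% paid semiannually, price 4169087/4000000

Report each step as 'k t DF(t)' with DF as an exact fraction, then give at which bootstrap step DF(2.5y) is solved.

1 1/2 9627/10000
2 1 2349/2500
3 3/2 223/250
4 2 423/500
5 5/2 2097/2500
6 3 8363/10000
DF(2.5y) is solved at step 5

step 1 [0.5y] bond c/2=7/200: DF=(1992789/2000000 − 7/200·(0))/(1+7/200) = 9627/10000 ≈ 0.962700
step 2 [1y] swap r/2=604/19023: DF=(1 − 604/19023·(0.962700))/(1+604/19023) = 2349/2500 ≈ 0.939600
step 3 [1.5y] zero: DF = P = 223/250 ≈ 0.892000
step 4 [2y] bond c/2=7/800: DF=(7022821/8000000 − 7/800·(0.962700+0.939600+0.892000))/(1+7/800) = 423/500 ≈ 0.846000
step 5 [2.5y] bond c/2=3/100: DF=(973173/1000000 − 3/100·(0.962700+0.939600+0.892000+0.846000))/(1+3/100) = 2097/2500 ≈ 0.838800
step 6 [3y] bond c/2=31/800: DF=(4169087/4000000 − 31/800·(0.962700+0.939600+0.892000+0.846000+0.838800))/(1+31/800) = 8363/10000 ≈ 0.836300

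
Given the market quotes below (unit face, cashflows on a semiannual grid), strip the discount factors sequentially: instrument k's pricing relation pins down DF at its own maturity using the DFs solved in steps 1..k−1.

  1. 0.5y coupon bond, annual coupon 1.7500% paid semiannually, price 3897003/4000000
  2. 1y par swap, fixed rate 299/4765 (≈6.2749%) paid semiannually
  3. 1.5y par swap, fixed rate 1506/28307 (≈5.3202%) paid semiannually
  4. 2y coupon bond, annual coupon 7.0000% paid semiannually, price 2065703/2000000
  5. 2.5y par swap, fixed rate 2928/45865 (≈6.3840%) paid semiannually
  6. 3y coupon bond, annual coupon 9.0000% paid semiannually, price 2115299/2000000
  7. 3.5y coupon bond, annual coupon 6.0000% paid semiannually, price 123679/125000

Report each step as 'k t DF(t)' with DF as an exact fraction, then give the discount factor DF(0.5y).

step 1 [0.5y] bond c/2=7/800: DF=(3897003/4000000 − 7/800·(0))/(1+7/800) = 4829/5000 ≈ 0.965800
step 2 [1y] swap r/2=299/9530: DF=(1 − 299/9530·(0.965800))/(1+299/9530) = 4701/5000 ≈ 0.940200
step 3 [1.5y] swap r/2=753/28307: DF=(1 − 753/28307·(0.965800+0.940200))/(1+753/28307) = 9247/10000 ≈ 0.924700
step 4 [2y] bond c/2=7/200: DF=(2065703/2000000 − 7/200·(0.965800+0.940200+0.924700))/(1+7/200) = 4511/5000 ≈ 0.902200
step 5 [2.5y] swap r/2=1464/45865: DF=(1 − 1464/45865·(0.965800+0.940200+0.924700+0.902200))/(1+1464/45865) = 1067/1250 ≈ 0.853600
step 6 [3y] bond c/2=9/200: DF=(2115299/2000000 − 9/200·(0.965800+0.940200+0.924700+0.902200+0.853600))/(1+9/200) = 4073/5000 ≈ 0.814600
step 7 [3.5y] bond c/2=3/100: DF=(123679/125000 − 3/100·(0.965800+0.940200+0.924700+0.902200+0.853600+0.814600))/(1+3/100) = 8033/10000 ≈ 0.803300

1 1/2 4829/5000
2 1 4701/5000
3 3/2 9247/10000
4 2 4511/5000
5 5/2 1067/1250
6 3 4073/5000
7 7/2 8033/10000
DF(0.5y) = 4829/5000 ≈ 0.965800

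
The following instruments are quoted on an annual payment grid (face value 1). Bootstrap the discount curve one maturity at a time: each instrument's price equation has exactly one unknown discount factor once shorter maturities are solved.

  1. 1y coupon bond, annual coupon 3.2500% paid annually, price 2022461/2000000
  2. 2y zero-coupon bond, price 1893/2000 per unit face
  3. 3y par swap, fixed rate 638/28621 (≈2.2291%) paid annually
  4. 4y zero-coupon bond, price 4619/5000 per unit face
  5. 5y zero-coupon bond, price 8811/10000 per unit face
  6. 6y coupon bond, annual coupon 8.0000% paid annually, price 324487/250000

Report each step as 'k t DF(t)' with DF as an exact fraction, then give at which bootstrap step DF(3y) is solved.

step 1 [1y] bond c/1=13/400: DF=(2022461/2000000 − 13/400·(0))/(1+13/400) = 4897/5000 ≈ 0.979400
step 2 [2y] zero: DF = P = 1893/2000 ≈ 0.946500
step 3 [3y] swap r/1=638/28621: DF=(1 − 638/28621·(0.979400+0.946500))/(1+638/28621) = 4681/5000 ≈ 0.936200
step 4 [4y] zero: DF = P = 4619/5000 ≈ 0.923800
step 5 [5y] zero: DF = P = 8811/10000 ≈ 0.881100
step 6 [6y] bond c/1=2/25: DF=(324487/250000 − 2/25·(0.979400+0.946500+0.936200+0.923800+0.881100))/(1+2/25) = 8561/10000 ≈ 0.856100

1 1 4897/5000
2 2 1893/2000
3 3 4681/5000
4 4 4619/5000
5 5 8811/10000
6 6 8561/10000
DF(3y) is solved at step 3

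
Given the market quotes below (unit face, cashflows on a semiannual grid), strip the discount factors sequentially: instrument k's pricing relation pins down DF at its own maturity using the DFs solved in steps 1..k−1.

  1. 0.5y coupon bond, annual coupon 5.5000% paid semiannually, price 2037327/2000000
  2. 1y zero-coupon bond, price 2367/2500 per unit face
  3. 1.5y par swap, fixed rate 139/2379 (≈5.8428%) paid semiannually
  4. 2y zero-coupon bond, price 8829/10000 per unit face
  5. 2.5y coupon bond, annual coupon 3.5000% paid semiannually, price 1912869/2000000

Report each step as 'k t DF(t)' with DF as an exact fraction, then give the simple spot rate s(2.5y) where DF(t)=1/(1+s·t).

1 1/2 4957/5000
2 1 2367/2500
3 3/2 4583/5000
4 2 8829/10000
5 5/2 8757/10000
s(2.5y) = (1/(8757/10000) − 1)/(5/2) = 2486/43785 ≈ 5.6777%

step 1 [0.5y] bond c/2=11/400: DF=(2037327/2000000 − 11/400·(0))/(1+11/400) = 4957/5000 ≈ 0.991400
step 2 [1y] zero: DF = P = 2367/2500 ≈ 0.946800
step 3 [1.5y] swap r/2=139/4758: DF=(1 − 139/4758·(0.991400+0.946800))/(1+139/4758) = 4583/5000 ≈ 0.916600
step 4 [2y] zero: DF = P = 8829/10000 ≈ 0.882900
step 5 [2.5y] bond c/2=7/400: DF=(1912869/2000000 − 7/400·(0.991400+0.946800+0.916600+0.882900))/(1+7/400) = 8757/10000 ≈ 0.875700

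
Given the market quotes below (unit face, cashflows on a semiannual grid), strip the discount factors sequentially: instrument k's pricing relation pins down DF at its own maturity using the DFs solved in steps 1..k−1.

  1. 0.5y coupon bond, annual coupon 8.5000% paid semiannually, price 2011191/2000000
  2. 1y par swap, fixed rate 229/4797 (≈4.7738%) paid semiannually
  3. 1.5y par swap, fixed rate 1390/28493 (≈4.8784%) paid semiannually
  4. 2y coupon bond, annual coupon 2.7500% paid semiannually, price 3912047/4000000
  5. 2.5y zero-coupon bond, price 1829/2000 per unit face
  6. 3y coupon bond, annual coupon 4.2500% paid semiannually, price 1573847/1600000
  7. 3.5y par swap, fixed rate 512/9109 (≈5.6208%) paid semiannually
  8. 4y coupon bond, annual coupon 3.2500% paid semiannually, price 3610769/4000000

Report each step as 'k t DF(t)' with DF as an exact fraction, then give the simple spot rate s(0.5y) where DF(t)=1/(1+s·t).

step 1 [0.5y] bond c/2=17/400: DF=(2011191/2000000 − 17/400·(0))/(1+17/400) = 4823/5000 ≈ 0.964600
step 2 [1y] swap r/2=229/9594: DF=(1 − 229/9594·(0.964600))/(1+229/9594) = 4771/5000 ≈ 0.954200
step 3 [1.5y] swap r/2=695/28493: DF=(1 − 695/28493·(0.964600+0.954200))/(1+695/28493) = 1861/2000 ≈ 0.930500
step 4 [2y] bond c/2=11/800: DF=(3912047/4000000 − 11/800·(0.964600+0.954200+0.930500))/(1+11/800) = 9261/10000 ≈ 0.926100
step 5 [2.5y] zero: DF = P = 1829/2000 ≈ 0.914500
step 6 [3y] bond c/2=17/800: DF=(1573847/1600000 − 17/800·(0.964600+0.954200+0.930500+0.926100+0.914500))/(1+17/800) = 541/625 ≈ 0.865600
step 7 [3.5y] swap r/2=256/9109: DF=(1 − 256/9109·(0.964600+0.954200+0.930500+0.926100+0.914500+0.865600))/(1+256/9109) = 513/625 ≈ 0.820800
step 8 [4y] bond c/2=13/800: DF=(3610769/4000000 − 13/800·(0.964600+0.954200+0.930500+0.926100+0.914500+0.865600+0.820800))/(1+13/800) = 7863/10000 ≈ 0.786300

1 1/2 4823/5000
2 1 4771/5000
3 3/2 1861/2000
4 2 9261/10000
5 5/2 1829/2000
6 3 541/625
7 7/2 513/625
8 4 7863/10000
s(0.5y) = (1/(4823/5000) − 1)/(1/2) = 354/4823 ≈ 7.3398%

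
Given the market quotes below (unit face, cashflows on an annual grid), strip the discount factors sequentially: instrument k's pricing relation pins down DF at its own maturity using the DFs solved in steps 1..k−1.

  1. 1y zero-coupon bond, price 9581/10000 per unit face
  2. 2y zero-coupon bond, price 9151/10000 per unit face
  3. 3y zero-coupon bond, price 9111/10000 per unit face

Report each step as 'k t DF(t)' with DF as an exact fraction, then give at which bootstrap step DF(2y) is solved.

1 1 9581/10000
2 2 9151/10000
3 3 9111/10000
DF(2y) is solved at step 2

step 1 [1y] zero: DF = P = 9581/10000 ≈ 0.958100
step 2 [2y] zero: DF = P = 9151/10000 ≈ 0.915100
step 3 [3y] zero: DF = P = 9111/10000 ≈ 0.911100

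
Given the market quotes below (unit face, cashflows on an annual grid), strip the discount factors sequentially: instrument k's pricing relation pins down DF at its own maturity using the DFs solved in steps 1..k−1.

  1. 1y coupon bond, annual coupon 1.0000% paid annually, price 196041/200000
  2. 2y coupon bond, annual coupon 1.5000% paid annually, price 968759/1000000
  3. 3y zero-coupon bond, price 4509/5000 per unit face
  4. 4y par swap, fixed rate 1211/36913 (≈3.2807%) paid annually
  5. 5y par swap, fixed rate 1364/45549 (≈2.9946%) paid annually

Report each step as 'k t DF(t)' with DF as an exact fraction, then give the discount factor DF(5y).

step 1 [1y] bond c/1=1/100: DF=(196041/200000 − 1/100·(0))/(1+1/100) = 1941/2000 ≈ 0.970500
step 2 [2y] bond c/1=3/200: DF=(968759/1000000 − 3/200·(0.970500))/(1+3/200) = 9401/10000 ≈ 0.940100
step 3 [3y] zero: DF = P = 4509/5000 ≈ 0.901800
step 4 [4y] swap r/1=1211/36913: DF=(1 − 1211/36913·(0.970500+0.940100+0.901800))/(1+1211/36913) = 8789/10000 ≈ 0.878900
step 5 [5y] swap r/1=1364/45549: DF=(1 − 1364/45549·(0.970500+0.940100+0.901800+0.878900))/(1+1364/45549) = 2159/2500 ≈ 0.863600

1 1 1941/2000
2 2 9401/10000
3 3 4509/5000
4 4 8789/10000
5 5 2159/2500
DF(5y) = 2159/2500 ≈ 0.863600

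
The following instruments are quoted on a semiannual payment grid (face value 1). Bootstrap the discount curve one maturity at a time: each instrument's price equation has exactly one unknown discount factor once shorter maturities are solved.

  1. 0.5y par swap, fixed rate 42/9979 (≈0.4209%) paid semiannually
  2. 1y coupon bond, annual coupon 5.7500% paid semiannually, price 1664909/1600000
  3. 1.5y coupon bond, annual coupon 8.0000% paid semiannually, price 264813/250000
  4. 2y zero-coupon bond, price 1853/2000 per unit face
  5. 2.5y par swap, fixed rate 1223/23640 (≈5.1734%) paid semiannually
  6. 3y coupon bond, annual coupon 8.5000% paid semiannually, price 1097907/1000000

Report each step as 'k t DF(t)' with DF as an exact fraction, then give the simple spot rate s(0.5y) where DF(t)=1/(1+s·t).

1 1/2 9979/10000
2 1 2459/2500
3 3/2 9423/10000
4 2 1853/2000
5 5/2 8777/10000
6 3 2151/2500
s(0.5y) = (1/(9979/10000) − 1)/(1/2) = 42/9979 ≈ 0.4209%

step 1 [0.5y] swap r/2=21/9979: DF=(1 − 21/9979·(0))/(1+21/9979) = 9979/10000 ≈ 0.997900
step 2 [1y] bond c/2=23/800: DF=(1664909/1600000 − 23/800·(0.997900))/(1+23/800) = 2459/2500 ≈ 0.983600
step 3 [1.5y] bond c/2=1/25: DF=(264813/250000 − 1/25·(0.997900+0.983600))/(1+1/25) = 9423/10000 ≈ 0.942300
step 4 [2y] zero: DF = P = 1853/2000 ≈ 0.926500
step 5 [2.5y] swap r/2=1223/47280: DF=(1 − 1223/47280·(0.997900+0.983600+0.942300+0.926500))/(1+1223/47280) = 8777/10000 ≈ 0.877700
step 6 [3y] bond c/2=17/400: DF=(1097907/1000000 − 17/400·(0.997900+0.983600+0.942300+0.926500+0.877700))/(1+17/400) = 2151/2500 ≈ 0.860400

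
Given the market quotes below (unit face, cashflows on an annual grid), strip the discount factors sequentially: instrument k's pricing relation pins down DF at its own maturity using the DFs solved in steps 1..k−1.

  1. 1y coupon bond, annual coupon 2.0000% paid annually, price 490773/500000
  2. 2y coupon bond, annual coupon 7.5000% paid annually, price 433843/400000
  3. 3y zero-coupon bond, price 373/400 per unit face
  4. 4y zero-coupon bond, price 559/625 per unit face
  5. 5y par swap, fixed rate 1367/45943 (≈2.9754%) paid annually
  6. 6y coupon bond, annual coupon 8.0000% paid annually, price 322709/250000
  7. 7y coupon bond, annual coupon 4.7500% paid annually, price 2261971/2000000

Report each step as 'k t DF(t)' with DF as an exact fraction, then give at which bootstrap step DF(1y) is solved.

1 1 9623/10000
2 2 4709/5000
3 3 373/400
4 4 559/625
5 5 8633/10000
6 6 8549/10000
7 7 4163/5000
DF(1y) is solved at step 1

step 1 [1y] bond c/1=1/50: DF=(490773/500000 − 1/50·(0))/(1+1/50) = 9623/10000 ≈ 0.962300
step 2 [2y] bond c/1=3/40: DF=(433843/400000 − 3/40·(0.962300))/(1+3/40) = 4709/5000 ≈ 0.941800
step 3 [3y] zero: DF = P = 373/400 ≈ 0.932500
step 4 [4y] zero: DF = P = 559/625 ≈ 0.894400
step 5 [5y] swap r/1=1367/45943: DF=(1 − 1367/45943·(0.962300+0.941800+0.932500+0.894400))/(1+1367/45943) = 8633/10000 ≈ 0.863300
step 6 [6y] bond c/1=2/25: DF=(322709/250000 − 2/25·(0.962300+0.941800+0.932500+0.894400+0.863300))/(1+2/25) = 8549/10000 ≈ 0.854900
step 7 [7y] bond c/1=19/400: DF=(2261971/2000000 − 19/400·(0.962300+0.941800+0.932500+0.894400+0.863300+0.854900))/(1+19/400) = 4163/5000 ≈ 0.832600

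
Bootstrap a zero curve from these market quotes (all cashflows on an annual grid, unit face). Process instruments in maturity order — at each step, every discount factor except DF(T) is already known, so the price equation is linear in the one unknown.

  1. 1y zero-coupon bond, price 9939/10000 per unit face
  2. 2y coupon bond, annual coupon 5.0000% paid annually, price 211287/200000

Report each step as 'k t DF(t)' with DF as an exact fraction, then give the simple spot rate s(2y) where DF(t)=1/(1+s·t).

step 1 [1y] zero: DF = P = 9939/10000 ≈ 0.993900
step 2 [2y] bond c/1=1/20: DF=(211287/200000 − 1/20·(0.993900))/(1+1/20) = 2397/2500 ≈ 0.958800

1 1 9939/10000
2 2 2397/2500
s(2y) = (1/(2397/2500) − 1)/(2) = 103/4794 ≈ 2.1485%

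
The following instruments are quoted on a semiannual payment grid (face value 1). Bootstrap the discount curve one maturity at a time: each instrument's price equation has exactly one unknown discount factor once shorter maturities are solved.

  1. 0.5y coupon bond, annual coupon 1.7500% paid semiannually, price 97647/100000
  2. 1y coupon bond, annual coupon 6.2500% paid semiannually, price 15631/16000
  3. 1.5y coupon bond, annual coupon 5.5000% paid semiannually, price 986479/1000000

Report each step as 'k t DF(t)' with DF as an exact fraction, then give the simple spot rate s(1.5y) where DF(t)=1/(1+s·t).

1 1/2 121/125
2 1 459/500
3 3/2 1137/1250
s(1.5y) = (1/(1137/1250) − 1)/(3/2) = 226/3411 ≈ 6.6256%

step 1 [0.5y] bond c/2=7/800: DF=(97647/100000 − 7/800·(0))/(1+7/800) = 121/125 ≈ 0.968000
step 2 [1y] bond c/2=1/32: DF=(15631/16000 − 1/32·(0.968000))/(1+1/32) = 459/500 ≈ 0.918000
step 3 [1.5y] bond c/2=11/400: DF=(986479/1000000 − 11/400·(0.968000+0.918000))/(1+11/400) = 1137/1250 ≈ 0.909600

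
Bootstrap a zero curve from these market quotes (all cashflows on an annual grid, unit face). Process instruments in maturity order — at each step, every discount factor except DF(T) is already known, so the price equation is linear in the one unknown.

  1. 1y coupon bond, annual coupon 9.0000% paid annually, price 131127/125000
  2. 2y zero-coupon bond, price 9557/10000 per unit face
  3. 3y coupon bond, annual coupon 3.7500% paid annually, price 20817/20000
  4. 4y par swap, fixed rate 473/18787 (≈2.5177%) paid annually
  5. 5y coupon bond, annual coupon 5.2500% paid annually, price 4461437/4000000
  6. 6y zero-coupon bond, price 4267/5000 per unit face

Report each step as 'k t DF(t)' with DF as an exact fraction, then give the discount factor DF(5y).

step 1 [1y] bond c/1=9/100: DF=(131127/125000 − 9/100·(0))/(1+9/100) = 1203/1250 ≈ 0.962400
step 2 [2y] zero: DF = P = 9557/10000 ≈ 0.955700
step 3 [3y] bond c/1=3/80: DF=(20817/20000 − 3/80·(0.962400+0.955700))/(1+3/80) = 9339/10000 ≈ 0.933900
step 4 [4y] swap r/1=473/18787: DF=(1 − 473/18787·(0.962400+0.955700+0.933900))/(1+473/18787) = 4527/5000 ≈ 0.905400
step 5 [5y] bond c/1=21/400: DF=(4461437/4000000 − 21/400·(0.962400+0.955700+0.933900+0.905400))/(1+21/400) = 8723/10000 ≈ 0.872300
step 6 [6y] zero: DF = P = 4267/5000 ≈ 0.853400

1 1 1203/1250
2 2 9557/10000
3 3 9339/10000
4 4 4527/5000
5 5 8723/10000
6 6 4267/5000
DF(5y) = 8723/10000 ≈ 0.872300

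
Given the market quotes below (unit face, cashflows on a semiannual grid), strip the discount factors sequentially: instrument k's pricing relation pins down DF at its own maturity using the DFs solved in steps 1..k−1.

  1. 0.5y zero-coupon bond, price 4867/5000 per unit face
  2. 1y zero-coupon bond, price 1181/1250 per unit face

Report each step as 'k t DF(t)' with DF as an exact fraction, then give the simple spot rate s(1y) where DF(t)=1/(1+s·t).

1 1/2 4867/5000
2 1 1181/1250
s(1y) = (1/(1181/1250) − 1)/(1) = 69/1181 ≈ 5.8425%

step 1 [0.5y] zero: DF = P = 4867/5000 ≈ 0.973400
step 2 [1y] zero: DF = P = 1181/1250 ≈ 0.944800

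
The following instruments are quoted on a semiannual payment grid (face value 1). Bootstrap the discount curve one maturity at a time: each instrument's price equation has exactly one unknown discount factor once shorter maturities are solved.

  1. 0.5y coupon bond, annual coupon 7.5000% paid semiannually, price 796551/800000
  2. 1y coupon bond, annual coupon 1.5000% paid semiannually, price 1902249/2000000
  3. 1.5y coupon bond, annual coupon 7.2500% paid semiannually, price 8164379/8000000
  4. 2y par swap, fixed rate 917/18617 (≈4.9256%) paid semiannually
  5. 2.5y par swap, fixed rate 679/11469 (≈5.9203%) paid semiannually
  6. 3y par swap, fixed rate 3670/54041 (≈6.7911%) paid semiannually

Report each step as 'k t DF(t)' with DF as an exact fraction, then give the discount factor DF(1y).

step 1 [0.5y] bond c/2=3/80: DF=(796551/800000 − 3/80·(0))/(1+3/80) = 9597/10000 ≈ 0.959700
step 2 [1y] bond c/2=3/400: DF=(1902249/2000000 − 3/400·(0.959700))/(1+3/400) = 9369/10000 ≈ 0.936900
step 3 [1.5y] bond c/2=29/800: DF=(8164379/8000000 − 29/800·(0.959700+0.936900))/(1+29/800) = 1837/2000 ≈ 0.918500
step 4 [2y] swap r/2=917/37234: DF=(1 − 917/37234·(0.959700+0.936900+0.918500))/(1+917/37234) = 9083/10000 ≈ 0.908300
step 5 [2.5y] swap r/2=679/22938: DF=(1 − 679/22938·(0.959700+0.936900+0.918500+0.908300))/(1+679/22938) = 4321/5000 ≈ 0.864200
step 6 [3y] swap r/2=1835/54041: DF=(1 − 1835/54041·(0.959700+0.936900+0.918500+0.908300+0.864200))/(1+1835/54041) = 1633/2000 ≈ 0.816500

1 1/2 9597/10000
2 1 9369/10000
3 3/2 1837/2000
4 2 9083/10000
5 5/2 4321/5000
6 3 1633/2000
DF(1y) = 9369/10000 ≈ 0.936900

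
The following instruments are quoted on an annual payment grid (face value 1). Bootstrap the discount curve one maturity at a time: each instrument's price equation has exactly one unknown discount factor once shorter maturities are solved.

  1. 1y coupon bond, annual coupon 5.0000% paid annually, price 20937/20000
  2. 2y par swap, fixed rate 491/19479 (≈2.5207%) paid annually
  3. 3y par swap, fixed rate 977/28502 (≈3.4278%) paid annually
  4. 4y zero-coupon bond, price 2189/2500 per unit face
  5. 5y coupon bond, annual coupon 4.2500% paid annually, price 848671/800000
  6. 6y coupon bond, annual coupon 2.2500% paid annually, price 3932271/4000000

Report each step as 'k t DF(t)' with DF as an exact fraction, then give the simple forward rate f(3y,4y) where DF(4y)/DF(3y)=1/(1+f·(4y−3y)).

1 1 997/1000
2 2 9509/10000
3 3 9023/10000
4 4 2189/2500
5 5 8657/10000
6 6 2151/2500
f(3y,4y) = ((9023/10000)/(2189/2500) − 1)/(1) = 267/8756 ≈ 3.0493%

step 1 [1y] bond c/1=1/20: DF=(20937/20000 − 1/20·(0))/(1+1/20) = 997/1000 ≈ 0.997000
step 2 [2y] swap r/1=491/19479: DF=(1 − 491/19479·(0.997000))/(1+491/19479) = 9509/10000 ≈ 0.950900
step 3 [3y] swap r/1=977/28502: DF=(1 − 977/28502·(0.997000+0.950900))/(1+977/28502) = 9023/10000 ≈ 0.902300
step 4 [4y] zero: DF = P = 2189/2500 ≈ 0.875600
step 5 [5y] bond c/1=17/400: DF=(848671/800000 − 17/400·(0.997000+0.950900+0.902300+0.875600))/(1+17/400) = 8657/10000 ≈ 0.865700
step 6 [6y] bond c/1=9/400: DF=(3932271/4000000 − 9/400·(0.997000+0.950900+0.902300+0.875600+0.865700))/(1+9/400) = 2151/2500 ≈ 0.860400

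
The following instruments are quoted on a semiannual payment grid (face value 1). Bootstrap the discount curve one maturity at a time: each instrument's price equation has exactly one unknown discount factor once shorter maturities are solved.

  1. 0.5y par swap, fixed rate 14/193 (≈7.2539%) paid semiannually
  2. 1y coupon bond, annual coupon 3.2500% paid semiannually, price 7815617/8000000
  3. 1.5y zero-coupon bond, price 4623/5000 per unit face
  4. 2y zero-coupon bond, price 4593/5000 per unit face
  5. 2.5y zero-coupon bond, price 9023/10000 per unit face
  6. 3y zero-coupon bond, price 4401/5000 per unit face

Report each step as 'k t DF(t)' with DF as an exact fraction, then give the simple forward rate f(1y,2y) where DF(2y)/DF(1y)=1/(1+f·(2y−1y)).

step 1 [0.5y] swap r/2=7/193: DF=(1 − 7/193·(0))/(1+7/193) = 193/200 ≈ 0.965000
step 2 [1y] bond c/2=13/800: DF=(7815617/8000000 − 13/800·(0.965000))/(1+13/800) = 9459/10000 ≈ 0.945900
step 3 [1.5y] zero: DF = P = 4623/5000 ≈ 0.924600
step 4 [2y] zero: DF = P = 4593/5000 ≈ 0.918600
step 5 [2.5y] zero: DF = P = 9023/10000 ≈ 0.902300
step 6 [3y] zero: DF = P = 4401/5000 ≈ 0.880200

1 1/2 193/200
2 1 9459/10000
3 3/2 4623/5000
4 2 4593/5000
5 5/2 9023/10000
6 3 4401/5000
f(1y,2y) = ((9459/10000)/(4593/5000) − 1)/(1) = 91/3062 ≈ 2.9719%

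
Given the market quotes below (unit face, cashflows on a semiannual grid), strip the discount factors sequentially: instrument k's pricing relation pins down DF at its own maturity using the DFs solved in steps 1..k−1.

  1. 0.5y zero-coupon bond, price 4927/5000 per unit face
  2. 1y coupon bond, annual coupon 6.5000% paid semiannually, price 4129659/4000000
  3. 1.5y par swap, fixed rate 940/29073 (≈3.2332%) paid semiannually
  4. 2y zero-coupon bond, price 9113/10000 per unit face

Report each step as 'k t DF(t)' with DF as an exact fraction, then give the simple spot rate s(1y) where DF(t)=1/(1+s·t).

1 1/2 4927/5000
2 1 9689/10000
3 3/2 953/1000
4 2 9113/10000
s(1y) = (1/(9689/10000) − 1)/(1) = 311/9689 ≈ 3.2098%

step 1 [0.5y] zero: DF = P = 4927/5000 ≈ 0.985400
step 2 [1y] bond c/2=13/400: DF=(4129659/4000000 − 13/400·(0.985400))/(1+13/400) = 9689/10000 ≈ 0.968900
step 3 [1.5y] swap r/2=470/29073: DF=(1 − 470/29073·(0.985400+0.968900))/(1+470/29073) = 953/1000 ≈ 0.953000
step 4 [2y] zero: DF = P = 9113/10000 ≈ 0.911300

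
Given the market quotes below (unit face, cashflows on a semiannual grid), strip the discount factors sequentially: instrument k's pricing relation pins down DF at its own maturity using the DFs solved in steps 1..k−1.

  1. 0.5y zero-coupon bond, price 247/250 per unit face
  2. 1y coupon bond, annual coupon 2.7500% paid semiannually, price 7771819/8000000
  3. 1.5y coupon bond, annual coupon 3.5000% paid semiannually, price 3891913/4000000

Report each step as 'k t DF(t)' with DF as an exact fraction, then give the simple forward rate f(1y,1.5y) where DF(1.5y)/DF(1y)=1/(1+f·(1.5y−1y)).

1 1/2 247/250
2 1 9449/10000
3 3/2 923/1000
f(1y,1.5y) = ((9449/10000)/(923/1000) − 1)/(1/2) = 219/4615 ≈ 4.7454%

step 1 [0.5y] zero: DF = P = 247/250 ≈ 0.988000
step 2 [1y] bond c/2=11/800: DF=(7771819/8000000 − 11/800·(0.988000))/(1+11/800) = 9449/10000 ≈ 0.944900
step 3 [1.5y] bond c/2=7/400: DF=(3891913/4000000 − 7/400·(0.988000+0.944900))/(1+7/400) = 923/1000 ≈ 0.923000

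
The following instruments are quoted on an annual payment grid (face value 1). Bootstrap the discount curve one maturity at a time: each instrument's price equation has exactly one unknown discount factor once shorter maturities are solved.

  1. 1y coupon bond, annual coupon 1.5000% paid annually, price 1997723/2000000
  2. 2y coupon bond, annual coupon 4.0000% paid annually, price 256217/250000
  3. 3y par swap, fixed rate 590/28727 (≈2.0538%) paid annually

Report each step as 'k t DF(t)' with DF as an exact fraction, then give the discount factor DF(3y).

1 1 9841/10000
2 2 2369/2500
3 3 941/1000
DF(3y) = 941/1000 ≈ 0.941000

step 1 [1y] bond c/1=3/200: DF=(1997723/2000000 − 3/200·(0))/(1+3/200) = 9841/10000 ≈ 0.984100
step 2 [2y] bond c/1=1/25: DF=(256217/250000 − 1/25·(0.984100))/(1+1/25) = 2369/2500 ≈ 0.947600
step 3 [3y] swap r/1=590/28727: DF=(1 − 590/28727·(0.984100+0.947600))/(1+590/28727) = 941/1000 ≈ 0.941000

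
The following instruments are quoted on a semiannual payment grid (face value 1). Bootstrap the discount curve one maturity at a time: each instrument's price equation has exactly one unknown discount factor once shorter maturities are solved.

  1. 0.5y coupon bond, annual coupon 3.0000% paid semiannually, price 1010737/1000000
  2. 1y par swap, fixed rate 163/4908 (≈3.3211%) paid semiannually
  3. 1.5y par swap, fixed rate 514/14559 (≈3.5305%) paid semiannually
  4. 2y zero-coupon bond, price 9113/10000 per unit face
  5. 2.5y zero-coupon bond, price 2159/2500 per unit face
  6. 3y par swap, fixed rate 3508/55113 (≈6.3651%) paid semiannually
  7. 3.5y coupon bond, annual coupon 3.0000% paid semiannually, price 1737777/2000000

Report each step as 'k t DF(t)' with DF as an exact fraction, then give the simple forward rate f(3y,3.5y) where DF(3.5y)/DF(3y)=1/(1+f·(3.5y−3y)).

step 1 [0.5y] bond c/2=3/200: DF=(1010737/1000000 − 3/200·(0))/(1+3/200) = 4979/5000 ≈ 0.995800
step 2 [1y] swap r/2=163/9816: DF=(1 − 163/9816·(0.995800))/(1+163/9816) = 4837/5000 ≈ 0.967400
step 3 [1.5y] swap r/2=257/14559: DF=(1 − 257/14559·(0.995800+0.967400))/(1+257/14559) = 4743/5000 ≈ 0.948600
step 4 [2y] zero: DF = P = 9113/10000 ≈ 0.911300
step 5 [2.5y] zero: DF = P = 2159/2500 ≈ 0.863600
step 6 [3y] swap r/2=1754/55113: DF=(1 − 1754/55113·(0.995800+0.967400+0.948600+0.911300+0.863600))/(1+1754/55113) = 4123/5000 ≈ 0.824600
step 7 [3.5y] bond c/2=3/200: DF=(1737777/2000000 − 3/200·(0.995800+0.967400+0.948600+0.911300+0.863600+0.824600))/(1+3/200) = 3873/5000 ≈ 0.774600

1 1/2 4979/5000
2 1 4837/5000
3 3/2 4743/5000
4 2 9113/10000
5 5/2 2159/2500
6 3 4123/5000
7 7/2 3873/5000
f(3y,3.5y) = ((4123/5000)/(3873/5000) − 1)/(1/2) = 500/3873 ≈ 12.9099%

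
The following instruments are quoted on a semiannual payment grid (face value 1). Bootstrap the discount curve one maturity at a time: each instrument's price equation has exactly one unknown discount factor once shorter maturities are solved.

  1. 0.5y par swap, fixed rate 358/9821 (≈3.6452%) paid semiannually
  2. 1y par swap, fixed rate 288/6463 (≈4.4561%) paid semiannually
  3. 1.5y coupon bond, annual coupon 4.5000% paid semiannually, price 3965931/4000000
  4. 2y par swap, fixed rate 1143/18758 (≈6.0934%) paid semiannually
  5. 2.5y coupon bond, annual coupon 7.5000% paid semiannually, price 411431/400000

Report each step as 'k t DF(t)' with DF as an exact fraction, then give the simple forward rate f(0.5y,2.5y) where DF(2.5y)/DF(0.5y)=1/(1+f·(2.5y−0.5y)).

step 1 [0.5y] swap r/2=179/9821: DF=(1 − 179/9821·(0))/(1+179/9821) = 9821/10000 ≈ 0.982100
step 2 [1y] swap r/2=144/6463: DF=(1 − 144/6463·(0.982100))/(1+144/6463) = 598/625 ≈ 0.956800
step 3 [1.5y] bond c/2=9/400: DF=(3965931/4000000 − 9/400·(0.982100+0.956800))/(1+9/400) = 927/1000 ≈ 0.927000
step 4 [2y] swap r/2=1143/37516: DF=(1 − 1143/37516·(0.982100+0.956800+0.927000))/(1+1143/37516) = 8857/10000 ≈ 0.885700
step 5 [2.5y] bond c/2=3/80: DF=(411431/400000 − 3/80·(0.982100+0.956800+0.927000+0.885700))/(1+3/80) = 4279/5000 ≈ 0.855800

1 1/2 9821/10000
2 1 598/625
3 3/2 927/1000
4 2 8857/10000
5 5/2 4279/5000
f(0.5y,2.5y) = ((9821/10000)/(4279/5000) − 1)/(2) = 1263/17116 ≈ 7.3791%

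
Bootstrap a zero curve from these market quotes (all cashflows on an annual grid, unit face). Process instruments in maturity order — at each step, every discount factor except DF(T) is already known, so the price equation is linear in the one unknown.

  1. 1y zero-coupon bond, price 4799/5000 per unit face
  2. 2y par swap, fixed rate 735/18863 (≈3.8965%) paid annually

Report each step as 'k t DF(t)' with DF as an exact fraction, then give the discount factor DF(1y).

step 1 [1y] zero: DF = P = 4799/5000 ≈ 0.959800
step 2 [2y] swap r/1=735/18863: DF=(1 − 735/18863·(0.959800))/(1+735/18863) = 1853/2000 ≈ 0.926500

1 1 4799/5000
2 2 1853/2000
DF(1y) = 4799/5000 ≈ 0.959800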